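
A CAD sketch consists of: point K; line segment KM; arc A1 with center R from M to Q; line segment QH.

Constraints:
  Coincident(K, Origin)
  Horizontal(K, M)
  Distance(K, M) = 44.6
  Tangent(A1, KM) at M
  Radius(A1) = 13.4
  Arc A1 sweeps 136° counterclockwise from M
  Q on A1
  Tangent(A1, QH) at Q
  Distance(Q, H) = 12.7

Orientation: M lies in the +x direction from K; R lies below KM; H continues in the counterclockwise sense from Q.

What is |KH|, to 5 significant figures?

54.671

K is at the origin; KM is horizontal with |KM| = 44.6 and M on the +x side, so M = (44.600, 0.0000). Tangency of A1 to KM means the radius RM is perpendicular to KM, so R = M + (0, -13.4) = (44.600, -13.400). On A1, M sits at bearing 90° from R; a 136° counterclockwise sweep puts Q at bearing 226°, so Q = R + 13.4·(cos 226°, sin 226°) = (35.292, -23.039). Tangency of A1 to QH means the radius RQ is perpendicular to QH, so QH runs along (−sin 226°, cos 226°); with |QH| = 12.7, H = (44.427, -31.861). Then |KH| = |H − K| = 54.671.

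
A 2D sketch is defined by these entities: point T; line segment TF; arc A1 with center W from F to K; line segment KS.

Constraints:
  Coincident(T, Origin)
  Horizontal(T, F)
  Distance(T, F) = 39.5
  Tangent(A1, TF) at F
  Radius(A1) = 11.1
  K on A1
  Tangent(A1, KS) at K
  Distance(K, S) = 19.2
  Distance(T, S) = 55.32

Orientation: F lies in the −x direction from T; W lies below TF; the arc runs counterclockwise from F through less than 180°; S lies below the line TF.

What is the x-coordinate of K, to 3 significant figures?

-50.1

T is at the origin; T and F share the same y with |TF| = 39.5 and F on the −x side, so F = (-39.5, 0.00). Tangency of A1 to TF means the radius WF is perpendicular to TF, so W = F + (0, -11.1) = (-39.5, -11.1). Since WK ⟂ KS (tangency), |WS| = √(11.1² + 19.2²) = 22.2 regardless of where K sits on A1. So S lies on both circle(T, 55.32) and circle(W, 22.2); the below-TF intersection is S = (-44.6, -32.7). K is the foot of the tangent from S: K = (-50.1, -14.3).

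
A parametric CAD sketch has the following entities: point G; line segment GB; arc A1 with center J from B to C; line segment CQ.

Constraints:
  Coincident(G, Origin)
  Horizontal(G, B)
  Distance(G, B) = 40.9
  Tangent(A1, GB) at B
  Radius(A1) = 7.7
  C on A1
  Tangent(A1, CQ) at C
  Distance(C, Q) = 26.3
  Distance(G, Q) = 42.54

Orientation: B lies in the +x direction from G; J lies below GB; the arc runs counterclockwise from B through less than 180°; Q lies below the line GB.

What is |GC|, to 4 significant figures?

33.92

G is at the origin; G and B share the same y with |GB| = 40.9 and B on the +x side, so B = (40.90, 0.000). Since A1 is tangent to GB there, JB ⟂ GB, so J = B + (0, -7.7) = (40.90, -7.700). Since JC ⟂ CQ (tangency), |JQ| = √(7.7² + 26.3²) = 27.40 regardless of where C sits on A1. So Q lies on both circle(G, 42.54) and circle(J, 27.40); the below-GB intersection is Q = (28.11, -31.93). C is the foot of the tangent from Q: C = (33.35, -6.163).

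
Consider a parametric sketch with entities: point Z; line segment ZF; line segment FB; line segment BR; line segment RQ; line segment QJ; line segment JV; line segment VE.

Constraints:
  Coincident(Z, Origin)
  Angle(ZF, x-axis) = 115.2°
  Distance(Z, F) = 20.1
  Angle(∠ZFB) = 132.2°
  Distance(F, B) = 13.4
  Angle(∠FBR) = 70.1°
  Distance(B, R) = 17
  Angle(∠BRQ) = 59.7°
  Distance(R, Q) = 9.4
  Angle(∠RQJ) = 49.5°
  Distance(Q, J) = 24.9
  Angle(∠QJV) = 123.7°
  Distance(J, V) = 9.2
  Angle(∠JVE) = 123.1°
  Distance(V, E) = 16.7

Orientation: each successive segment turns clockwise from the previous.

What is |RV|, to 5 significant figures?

23.905

∠RQJ = 49.5° gives QJ at 66.700° from the x-axis; with |QJ| = 24.9, J = (9.9946, 39.163). ∠QJV = 123.7° gives JV at 10.400° from the x-axis; with |JV| = 9.2, V = (19.043, 40.823). Then |RV| = |V − R| = 23.905.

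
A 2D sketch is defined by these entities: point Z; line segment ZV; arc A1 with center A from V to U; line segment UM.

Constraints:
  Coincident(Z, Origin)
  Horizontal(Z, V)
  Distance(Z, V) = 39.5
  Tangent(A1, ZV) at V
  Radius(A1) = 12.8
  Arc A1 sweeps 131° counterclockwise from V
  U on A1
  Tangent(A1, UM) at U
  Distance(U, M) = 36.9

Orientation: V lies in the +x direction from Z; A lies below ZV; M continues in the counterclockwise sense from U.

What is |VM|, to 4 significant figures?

51.16

Z is at the origin; Z and V share the same y with |ZV| = 39.5 and V on the +x side, so V = (39.50, 0.000). Tangency of A1 to ZV means the radius AV is perpendicular to ZV, so A = V + (0, -12.8) = (39.50, -12.80). On A1, V sits at bearing 90° from A; a 131° counterclockwise sweep puts U at bearing 221°, so U = A + 12.8·(cos 221°, sin 221°) = (29.84, -21.20). Tangency of A1 to UM means the radius AU is perpendicular to UM, so UM runs along (−sin 221°, cos 221°); with |UM| = 36.9, M = (54.05, -49.05). Then |VM| = |M − V| = 51.16.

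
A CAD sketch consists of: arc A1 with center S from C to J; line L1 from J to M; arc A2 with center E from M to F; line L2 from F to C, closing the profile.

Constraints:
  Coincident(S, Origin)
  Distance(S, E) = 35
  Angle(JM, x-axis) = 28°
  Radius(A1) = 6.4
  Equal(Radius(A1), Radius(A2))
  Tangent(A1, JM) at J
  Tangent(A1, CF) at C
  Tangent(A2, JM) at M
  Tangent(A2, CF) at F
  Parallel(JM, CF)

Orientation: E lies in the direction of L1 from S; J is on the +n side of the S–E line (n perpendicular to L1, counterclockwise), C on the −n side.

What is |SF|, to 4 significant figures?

35.58

Tangency of A1 to both parallel lines with radius 6.4 puts J and C at S ± 6.4·n: J = (-3.005, 5.651), C = (3.005, -5.651). Equal radii place M and F the same way about E: M = E + 6.4·n = (27.90, 22.08), F = E − 6.4·n = (33.91, 10.78). Then |SF| = |F − S| = 35.58.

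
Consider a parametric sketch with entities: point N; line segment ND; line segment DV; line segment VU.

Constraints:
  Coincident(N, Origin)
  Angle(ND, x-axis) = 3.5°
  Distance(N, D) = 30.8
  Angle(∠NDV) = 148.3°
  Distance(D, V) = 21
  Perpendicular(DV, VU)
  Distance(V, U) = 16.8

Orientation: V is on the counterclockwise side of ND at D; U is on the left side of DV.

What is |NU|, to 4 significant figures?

47.21

∠NDV = 148.3°, so DV runs at 3.5° + (180° − 148.3°) = 35.20° from the x-axis; with |DV| = 21.0, V = D + 21.0·(cos 35.20°, sin 35.20°) = (47.90, 13.99). The perpendicularity gives VU at right angles to DV; with |VU| = 16.8 on the left of DV, U = V + 16.8·(-0.5764, 0.8171) = (38.22, 27.71). Then |NU| = |U − N| = 47.21.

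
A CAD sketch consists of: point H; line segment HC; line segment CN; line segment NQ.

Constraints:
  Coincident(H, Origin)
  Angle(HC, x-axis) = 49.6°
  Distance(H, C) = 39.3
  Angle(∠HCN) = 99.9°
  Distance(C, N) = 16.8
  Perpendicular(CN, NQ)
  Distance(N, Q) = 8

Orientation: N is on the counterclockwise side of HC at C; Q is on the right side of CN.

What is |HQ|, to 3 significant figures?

52.3

H is at the origin; HC runs at 49.6° with length 39.3, so C = 39.3·(cos 49.6°, sin 49.6°) = (25.5, 29.9). ∠HCN = 99.9°, so CN runs at 49.6° + (180° − 99.9°) = 130° from the x-axis; with |CN| = 16.8, N = C + 16.8·(cos 130°, sin 130°) = (14.7, 42.9). CN ⟂ NQ; with |NQ| = 8.0 on the right of CN, Q = N + 8.0·(0.769, 0.639) = (20.9, 48.0). Then |HQ| = |Q − H| = 52.3.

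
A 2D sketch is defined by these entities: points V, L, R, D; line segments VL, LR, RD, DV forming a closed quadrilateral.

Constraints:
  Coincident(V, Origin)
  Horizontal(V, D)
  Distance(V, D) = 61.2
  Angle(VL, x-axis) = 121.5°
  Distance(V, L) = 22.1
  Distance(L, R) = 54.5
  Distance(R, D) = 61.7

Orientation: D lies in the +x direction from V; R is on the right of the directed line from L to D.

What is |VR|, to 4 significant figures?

32.97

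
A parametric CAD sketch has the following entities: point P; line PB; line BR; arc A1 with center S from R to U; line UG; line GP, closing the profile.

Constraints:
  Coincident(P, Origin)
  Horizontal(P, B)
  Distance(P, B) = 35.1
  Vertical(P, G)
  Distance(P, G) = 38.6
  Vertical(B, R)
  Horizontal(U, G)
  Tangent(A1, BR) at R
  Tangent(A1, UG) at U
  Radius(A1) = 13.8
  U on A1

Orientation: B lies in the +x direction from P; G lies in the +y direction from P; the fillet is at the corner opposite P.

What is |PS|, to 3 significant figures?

32.7

PG is vertical with |PG| = 38.6 and G on the +y side, so G = (0.00, 38.6). The virtual corner opposite P is at (35.1, 38.6). A1 meets BR tangentially, so SR is at right angles to BR and the tangent condition forces SU to be normal to UG, with radius 13.8, so the center S sits 13.8 in from both sides at S = (21.3, 24.8). Then |PS| = |S − P| = 32.7.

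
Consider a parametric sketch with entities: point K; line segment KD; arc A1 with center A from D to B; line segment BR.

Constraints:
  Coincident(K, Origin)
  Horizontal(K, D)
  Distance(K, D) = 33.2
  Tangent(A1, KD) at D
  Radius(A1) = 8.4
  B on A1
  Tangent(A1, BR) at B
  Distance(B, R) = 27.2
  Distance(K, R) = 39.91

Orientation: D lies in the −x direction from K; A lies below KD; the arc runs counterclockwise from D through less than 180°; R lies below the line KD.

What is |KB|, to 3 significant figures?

41.8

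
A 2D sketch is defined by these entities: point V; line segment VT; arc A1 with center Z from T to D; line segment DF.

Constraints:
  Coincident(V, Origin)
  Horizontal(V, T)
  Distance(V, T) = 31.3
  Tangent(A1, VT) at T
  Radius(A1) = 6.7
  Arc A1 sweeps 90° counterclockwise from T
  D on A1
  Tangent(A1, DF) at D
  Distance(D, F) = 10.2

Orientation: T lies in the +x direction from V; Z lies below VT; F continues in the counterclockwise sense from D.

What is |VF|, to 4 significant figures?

29.85

V is at the origin; VT is horizontal with |VT| = 31.3 and T on the +x side, so T = (31.30, 0.000). Tangency of A1 to VT means the radius ZT is perpendicular to VT, so Z = T + (0, -6.7) = (31.30, -6.700). On A1, T sits at bearing 90° from Z; a 90° counterclockwise sweep puts D at bearing 180°, so D = Z + 6.7·(cos 180°, sin 180°) = (24.60, -6.700). A1 meets DF tangentially, so ZD is at right angles to DF, so DF runs along (−sin 180°, cos 180°); with |DF| = 10.2, F = (24.60, -16.90). Then |VF| = |F − V| = 29.85.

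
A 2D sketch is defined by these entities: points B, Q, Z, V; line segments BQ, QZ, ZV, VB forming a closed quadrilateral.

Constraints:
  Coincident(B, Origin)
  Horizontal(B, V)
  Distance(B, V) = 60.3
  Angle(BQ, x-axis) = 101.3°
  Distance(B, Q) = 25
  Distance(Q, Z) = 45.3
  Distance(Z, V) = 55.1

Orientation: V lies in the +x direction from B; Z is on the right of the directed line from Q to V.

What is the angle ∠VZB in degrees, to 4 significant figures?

94.45°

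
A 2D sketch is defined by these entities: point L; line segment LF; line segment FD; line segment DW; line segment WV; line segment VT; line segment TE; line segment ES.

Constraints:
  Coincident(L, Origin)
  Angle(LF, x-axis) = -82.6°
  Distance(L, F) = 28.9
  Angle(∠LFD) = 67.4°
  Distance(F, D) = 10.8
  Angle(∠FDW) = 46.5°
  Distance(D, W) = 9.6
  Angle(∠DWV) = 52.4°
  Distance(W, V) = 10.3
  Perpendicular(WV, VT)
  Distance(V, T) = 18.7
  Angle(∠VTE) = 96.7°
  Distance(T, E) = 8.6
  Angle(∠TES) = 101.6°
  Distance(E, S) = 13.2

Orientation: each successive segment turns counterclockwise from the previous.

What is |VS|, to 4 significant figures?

14.57

L is at the origin; LF runs at -82.6° with length 28.9, so F = (3.722, -28.66). ∠LFD = 67.4° gives FD at 30.00° from the x-axis; with |FD| = 10.8, D = (13.08, -23.26). ∠FDW = 46.5° gives DW at 163.5° from the x-axis; with |DW| = 9.6, W = (3.871, -20.53). ∠DWV = 52.4° gives WV at -68.90° from the x-axis; with |WV| = 10.3, V = (7.579, -30.14). WV ⟂ VT, so VT runs at 21.10°; with |VT| = 18.7, T = (25.02, -23.41). ∠VTE = 96.7° gives TE at 104.4° from the x-axis; with |TE| = 8.6, E = (22.89, -15.08). ∠TES = 101.6° gives ES at -177.2° from the x-axis; with |ES| = 13.2, S = (9.702, -15.73). Then |VS| = |S − V| = 14.57.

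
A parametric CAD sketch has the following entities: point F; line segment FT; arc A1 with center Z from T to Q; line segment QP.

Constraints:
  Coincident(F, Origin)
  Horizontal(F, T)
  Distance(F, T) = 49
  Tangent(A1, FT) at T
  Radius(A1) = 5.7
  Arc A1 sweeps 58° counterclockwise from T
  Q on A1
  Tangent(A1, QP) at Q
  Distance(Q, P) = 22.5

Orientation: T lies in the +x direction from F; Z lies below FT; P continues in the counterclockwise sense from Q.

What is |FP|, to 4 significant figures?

38.90

F is at the origin; FT is horizontal with |FT| = 49.0 and T on the +x side, so T = (49.00, 0.000). The tangent condition forces ZT to be normal to FT, so Z = T + (0, -5.7) = (49.00, -5.700). On A1, T sits at bearing 90° from Z; a 58° counterclockwise sweep puts Q at bearing 148°, so Q = Z + 5.7·(cos 148°, sin 148°) = (44.17, -2.679). A1 meets QP tangentially, so ZQ is at right angles to QP, so QP runs along (−sin 148°, cos 148°); with |QP| = 22.5, P = (32.24, -21.76). Then |FP| = |P − F| = 38.90.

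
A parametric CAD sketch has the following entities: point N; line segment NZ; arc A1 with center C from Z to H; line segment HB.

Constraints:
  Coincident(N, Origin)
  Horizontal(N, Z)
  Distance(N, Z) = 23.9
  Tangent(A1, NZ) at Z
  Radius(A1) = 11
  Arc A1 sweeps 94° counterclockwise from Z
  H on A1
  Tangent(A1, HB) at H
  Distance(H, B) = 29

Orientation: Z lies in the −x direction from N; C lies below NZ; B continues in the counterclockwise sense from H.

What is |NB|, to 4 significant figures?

52.30

N is at the origin; N and Z share the same y with |NZ| = 23.9 and Z on the −x side, so Z = (-23.90, 0.000). Since A1 is tangent to NZ there, CZ ⟂ NZ, so C = Z + (0, -11) = (-23.90, -11.00). On A1, Z sits at bearing 90° from C; a 94° counterclockwise sweep puts H at bearing 184°, so H = C + 11.0·(cos 184°, sin 184°) = (-34.87, -11.77). Since A1 is tangent to HB there, CH ⟂ HB, so HB runs along (−sin 184°, cos 184°); with |HB| = 29.0, B = (-32.85, -40.70). Then |NB| = |B − N| = 52.30.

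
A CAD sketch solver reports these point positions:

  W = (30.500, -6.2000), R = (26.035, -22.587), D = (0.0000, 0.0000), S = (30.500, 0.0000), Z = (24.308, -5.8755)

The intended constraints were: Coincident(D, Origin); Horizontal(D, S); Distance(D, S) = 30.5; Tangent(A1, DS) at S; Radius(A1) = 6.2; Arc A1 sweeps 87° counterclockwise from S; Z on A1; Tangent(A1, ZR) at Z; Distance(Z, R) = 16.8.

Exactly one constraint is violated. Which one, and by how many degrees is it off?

Tangent(A1, ZR) at Z — off by 8.90°.

D = (0.00, 0.00) ✓; D.y = 0.00, S.y = 0.00 ✓; |DS| = 30.50 ✓; ∠(WS, SD) = 90.00° ✓; |WS| = 6.200 ✓; bearing(W→Z) − bearing(W→S) = 87.00° ✓; |WZ| = 6.200 ✓; ∠(WZ, ZR) = 81.10° ✗; |ZR| = 16.80 ✓.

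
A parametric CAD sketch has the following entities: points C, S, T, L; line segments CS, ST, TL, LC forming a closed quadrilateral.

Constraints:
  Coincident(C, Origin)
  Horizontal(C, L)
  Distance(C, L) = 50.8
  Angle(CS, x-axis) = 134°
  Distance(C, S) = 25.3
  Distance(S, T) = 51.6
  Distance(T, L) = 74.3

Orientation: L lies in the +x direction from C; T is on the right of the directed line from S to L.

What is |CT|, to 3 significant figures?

36.8

C is at the origin; CL is horizontal with |CL| = 50.8 and L in +x, so L = (50.8, 0). CS runs at 134.0° with |CS| = 25.3, so S = (-17.6, 18.2). T is determined by |ST| = 51.6 and |TL| = 74.3 together: it lies at the intersection of circle(S, 51.6) and circle(L, 74.3). With |SL| = 70.8, the foot of the radical line on SL is 15.2 from S and the perpendicular offset is √(51.6² − 15.2²) = 49.3. Taking the right-of-SL solution: T = (-15.6, -33.4).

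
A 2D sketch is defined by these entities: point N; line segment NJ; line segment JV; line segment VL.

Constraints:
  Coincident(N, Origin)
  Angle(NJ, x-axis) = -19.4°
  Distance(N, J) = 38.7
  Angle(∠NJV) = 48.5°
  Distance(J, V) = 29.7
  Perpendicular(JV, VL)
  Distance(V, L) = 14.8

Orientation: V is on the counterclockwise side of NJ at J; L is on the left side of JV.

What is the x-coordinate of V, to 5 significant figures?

25.329

N is at the origin; NJ runs at -19.4° with length 38.7, so J = 38.7·(cos -19.4°, sin -19.4°) = (36.503, -12.855). ∠NJV = 48.5°, so JV runs at -19.4° + (180° − 48.5°) = 112.10° from the x-axis; with |JV| = 29.7, V = J + 29.7·(cos 112.10°, sin 112.10°) = (25.329, 14.663). So V.x = 25.329.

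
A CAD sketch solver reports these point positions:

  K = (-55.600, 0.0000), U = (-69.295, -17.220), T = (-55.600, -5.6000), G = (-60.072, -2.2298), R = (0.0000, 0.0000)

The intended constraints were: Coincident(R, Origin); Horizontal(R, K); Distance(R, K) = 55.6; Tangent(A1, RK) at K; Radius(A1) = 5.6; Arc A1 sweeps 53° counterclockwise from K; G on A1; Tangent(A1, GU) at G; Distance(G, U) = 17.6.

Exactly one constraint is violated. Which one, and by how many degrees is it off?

Tangent(A1, GU) at G — off by 5.40°.

R = (0.00, 0.00) ✓; R.y = 0.00, K.y = 0.00 ✓; |RK| = 55.60 ✓; ∠(TK, KR) = 90.00° ✓; |TK| = 5.600 ✓; bearing(T→G) − bearing(T→K) = 53.00° ✓; |TG| = 5.600 ✓; ∠(TG, GU) = 84.60° ✗; |GU| = 17.60 ✓.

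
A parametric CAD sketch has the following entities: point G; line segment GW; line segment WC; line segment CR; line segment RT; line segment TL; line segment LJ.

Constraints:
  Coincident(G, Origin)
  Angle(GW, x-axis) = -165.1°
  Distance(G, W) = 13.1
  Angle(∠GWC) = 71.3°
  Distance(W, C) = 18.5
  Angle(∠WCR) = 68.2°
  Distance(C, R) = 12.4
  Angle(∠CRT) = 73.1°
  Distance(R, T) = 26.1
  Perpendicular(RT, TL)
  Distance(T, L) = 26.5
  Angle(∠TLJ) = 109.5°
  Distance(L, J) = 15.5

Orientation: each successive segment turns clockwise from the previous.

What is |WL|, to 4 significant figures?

27.41

∠CRT = 73.1° gives RT at -132.5° from the x-axis; with |RT| = 26.1, T = (-17.88, -9.510). RT ⟂ TL, so TL runs at 137.5°; with |TL| = 26.5, L = (-37.42, 8.393). Then |WL| = |L − W| = 27.41.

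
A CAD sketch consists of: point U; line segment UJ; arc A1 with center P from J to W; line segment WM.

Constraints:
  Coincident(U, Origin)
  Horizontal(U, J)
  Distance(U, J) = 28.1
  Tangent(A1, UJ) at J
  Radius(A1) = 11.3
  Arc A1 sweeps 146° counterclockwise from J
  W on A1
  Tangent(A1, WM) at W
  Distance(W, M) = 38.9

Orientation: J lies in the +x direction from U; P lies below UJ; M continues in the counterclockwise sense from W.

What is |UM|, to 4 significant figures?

68.69

U is at the origin; UJ is horizontal with |UJ| = 28.1 and J on the +x side, so J = (28.10, 0.000). Since A1 is tangent to UJ there, PJ ⟂ UJ, so P = J + (0, -11.3) = (28.10, -11.30). On A1, J sits at bearing 90° from P; a 146° counterclockwise sweep puts W at bearing 236°, so W = P + 11.3·(cos 236°, sin 236°) = (21.78, -20.67). Since A1 is tangent to WM there, PW ⟂ WM, so WM runs along (−sin 236°, cos 236°); with |WM| = 38.9, M = (54.03, -42.42). Then |UM| = |M − U| = 68.69.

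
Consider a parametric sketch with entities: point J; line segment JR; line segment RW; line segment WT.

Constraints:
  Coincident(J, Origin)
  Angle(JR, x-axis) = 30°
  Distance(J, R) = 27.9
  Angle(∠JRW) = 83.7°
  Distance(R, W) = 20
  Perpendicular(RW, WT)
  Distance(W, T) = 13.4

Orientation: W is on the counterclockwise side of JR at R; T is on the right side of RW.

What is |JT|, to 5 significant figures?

44.483

∠JRW = 83.7°, so RW runs at 30.0° + (180° − 83.7°) = 126.30° from the x-axis; with |RW| = 20.0, W = R + 20.0·(cos 126.30°, sin 126.30°) = (12.322, 30.069). The perpendicularity gives WT at right angles to RW; with |WT| = 13.4 on the right of RW, T = W + 13.4·(0.80593, 0.59201) = (23.121, 38.002). Then |JT| = |T − J| = 44.483.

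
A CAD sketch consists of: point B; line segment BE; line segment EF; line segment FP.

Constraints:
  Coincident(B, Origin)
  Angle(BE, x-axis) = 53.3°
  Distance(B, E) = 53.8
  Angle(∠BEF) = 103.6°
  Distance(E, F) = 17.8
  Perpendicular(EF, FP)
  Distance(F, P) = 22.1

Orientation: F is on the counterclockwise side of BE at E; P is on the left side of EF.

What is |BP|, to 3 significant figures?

42.9

B is at the origin; BE runs at 53.3° with length 53.8, so E = 53.8·(cos 53.3°, sin 53.3°) = (32.2, 43.1). ∠BEF = 103.6°, so EF runs at 53.3° + (180° − 103.6°) = 130° from the x-axis; with |EF| = 17.8, F = E + 17.8·(cos 130°, sin 130°) = (20.8, 56.8). EF ⟂ FP; with |FP| = 22.1 on the left of EF, P = F + 22.1·(-0.769, -0.639) = (3.78, 42.7). Then |BP| = |P − B| = 42.9.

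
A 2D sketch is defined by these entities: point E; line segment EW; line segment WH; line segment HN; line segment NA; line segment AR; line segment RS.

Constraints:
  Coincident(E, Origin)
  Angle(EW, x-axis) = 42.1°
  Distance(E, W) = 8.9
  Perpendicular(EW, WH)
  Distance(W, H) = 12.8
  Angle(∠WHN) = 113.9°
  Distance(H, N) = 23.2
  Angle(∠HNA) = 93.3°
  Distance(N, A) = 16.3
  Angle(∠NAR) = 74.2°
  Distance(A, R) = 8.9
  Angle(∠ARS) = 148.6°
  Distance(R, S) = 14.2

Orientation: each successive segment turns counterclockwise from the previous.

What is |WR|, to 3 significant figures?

20.8

∠HNA = 93.3° gives NA at -75.1° from the x-axis; with |NA| = 16.3, A = (-19.8, -7.53). ∠NAR = 74.2° gives AR at 30.7° from the x-axis; with |AR| = 8.9, R = (-12.2, -2.99). Then |WR| = |R − W| = 20.8.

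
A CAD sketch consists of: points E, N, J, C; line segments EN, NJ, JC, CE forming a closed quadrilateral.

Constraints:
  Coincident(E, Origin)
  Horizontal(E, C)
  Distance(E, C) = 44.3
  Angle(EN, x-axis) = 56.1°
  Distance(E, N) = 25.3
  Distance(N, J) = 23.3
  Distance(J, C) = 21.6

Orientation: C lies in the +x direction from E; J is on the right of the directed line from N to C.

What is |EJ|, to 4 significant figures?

22.72

Checks: |NJ| = 23.30 ✓; |JC| = 21.60 ✓.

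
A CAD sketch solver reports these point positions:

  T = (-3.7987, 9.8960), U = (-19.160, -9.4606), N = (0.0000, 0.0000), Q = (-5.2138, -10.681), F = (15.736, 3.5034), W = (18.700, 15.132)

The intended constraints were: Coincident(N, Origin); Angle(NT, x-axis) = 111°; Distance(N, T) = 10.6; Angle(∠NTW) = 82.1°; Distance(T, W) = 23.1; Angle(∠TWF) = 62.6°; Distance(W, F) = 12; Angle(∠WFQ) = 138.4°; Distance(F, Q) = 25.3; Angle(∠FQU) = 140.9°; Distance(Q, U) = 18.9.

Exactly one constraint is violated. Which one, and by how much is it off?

Distance(Q, U) = 18.9 — off by 4.90.

N = (0.00, 0.00) ✓; NT at 111.0° ✓; |NT| = 10.60 ✓; ∠NTW = 82.10° ✓; |TW| = 23.10 ✓; ∠TWF = 62.60° ✓; |WF| = 12.00 ✓; ∠WFQ = 138.4° ✓; |FQ| = 25.30 ✓; ∠FQU = 140.9° ✓; |QU| = 14.00 ✗.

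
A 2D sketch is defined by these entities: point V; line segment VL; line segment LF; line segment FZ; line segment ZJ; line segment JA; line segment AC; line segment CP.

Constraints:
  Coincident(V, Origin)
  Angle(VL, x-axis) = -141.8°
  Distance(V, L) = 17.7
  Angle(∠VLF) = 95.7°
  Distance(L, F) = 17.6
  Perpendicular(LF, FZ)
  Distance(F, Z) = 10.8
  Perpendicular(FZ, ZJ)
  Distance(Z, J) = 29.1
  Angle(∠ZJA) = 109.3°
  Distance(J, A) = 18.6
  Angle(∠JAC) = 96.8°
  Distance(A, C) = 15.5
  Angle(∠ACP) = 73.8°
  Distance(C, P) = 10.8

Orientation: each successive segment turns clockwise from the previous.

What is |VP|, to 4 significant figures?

20.55

V is at the origin; VL runs at -141.8° with length 17.7, so L = (-13.91, -10.95). ∠VLF = 95.7° gives LF at 133.9° from the x-axis; with |LF| = 17.6, F = (-26.11, 1.736). LF is perpendicular to FZ, so FZ runs at 43.90°; with |FZ| = 10.8, Z = (-18.33, 9.225). FZ ⟂ ZJ, so ZJ runs at -46.10°; with |ZJ| = 29.1, J = (1.846, -11.74). ∠ZJA = 109.3° gives JA at -116.8° from the x-axis; with |JA| = 18.6, A = (-6.540, -28.35). ∠JAC = 96.8° gives AC at 160.0° from the x-axis; with |AC| = 15.5, C = (-21.11, -23.04). ∠ACP = 73.8° gives CP at 53.80° from the x-axis; with |CP| = 10.8, P = (-14.73, -14.33). Then |VP| = |P − V| = 20.55.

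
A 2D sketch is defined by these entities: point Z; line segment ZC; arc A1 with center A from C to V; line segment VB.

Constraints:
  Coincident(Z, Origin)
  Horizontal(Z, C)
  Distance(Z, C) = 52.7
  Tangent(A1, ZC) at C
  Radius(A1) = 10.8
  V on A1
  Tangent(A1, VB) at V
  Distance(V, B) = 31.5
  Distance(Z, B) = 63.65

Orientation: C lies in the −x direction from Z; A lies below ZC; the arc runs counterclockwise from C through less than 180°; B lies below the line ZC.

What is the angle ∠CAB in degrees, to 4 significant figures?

169.2°

Checks: |AV| = 10.80 ✓; ∠(AV, VB) = 90.00° ✓; |VB| = 31.50 ✓; |ZB| = 63.65 ✓.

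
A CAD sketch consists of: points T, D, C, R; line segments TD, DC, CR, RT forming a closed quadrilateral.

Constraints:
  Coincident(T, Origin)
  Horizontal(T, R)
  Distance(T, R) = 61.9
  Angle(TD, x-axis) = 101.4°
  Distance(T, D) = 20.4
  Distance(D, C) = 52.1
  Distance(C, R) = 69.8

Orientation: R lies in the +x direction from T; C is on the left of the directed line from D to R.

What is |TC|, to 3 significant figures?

67.2

T is at the origin; TR is horizontal with |TR| = 61.9 and R in +x, so R = (61.9, 0). TD runs at 101.4° with |TD| = 20.4, so D = (-4.03, 20.0). C is determined by |DC| = 52.1 and |CR| = 69.8 together: it lies at the intersection of circle(D, 52.1) and circle(R, 69.8). With |DR| = 68.9, the foot of the radical line on DR is 18.8 from D and the perpendicular offset is √(52.1² − 18.8²) = 48.6. Taking the left-of-DR solution: C = (28.1, 61.0).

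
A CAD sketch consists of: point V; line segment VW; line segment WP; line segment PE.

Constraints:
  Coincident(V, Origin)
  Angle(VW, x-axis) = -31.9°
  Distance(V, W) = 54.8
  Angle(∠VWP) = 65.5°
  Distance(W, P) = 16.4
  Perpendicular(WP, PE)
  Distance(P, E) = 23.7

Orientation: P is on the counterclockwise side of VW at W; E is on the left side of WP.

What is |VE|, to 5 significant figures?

26.920

V is at the origin; VW runs at -31.9° with length 54.8, so W = 54.8·(cos -31.9°, sin -31.9°) = (46.524, -28.958). ∠VWP = 65.5°, so WP runs at -31.9° + (180° − 65.5°) = 82.600° from the x-axis; with |WP| = 16.4, P = W + 16.4·(cos 82.600°, sin 82.600°) = (48.636, -12.695). The perpendicularity gives PE at right angles to WP; with |PE| = 23.7 on the left of WP, E = P + 23.7·(-0.99167, 0.12880) = (25.133, -9.6426). Then |VE| = |E − V| = 26.920.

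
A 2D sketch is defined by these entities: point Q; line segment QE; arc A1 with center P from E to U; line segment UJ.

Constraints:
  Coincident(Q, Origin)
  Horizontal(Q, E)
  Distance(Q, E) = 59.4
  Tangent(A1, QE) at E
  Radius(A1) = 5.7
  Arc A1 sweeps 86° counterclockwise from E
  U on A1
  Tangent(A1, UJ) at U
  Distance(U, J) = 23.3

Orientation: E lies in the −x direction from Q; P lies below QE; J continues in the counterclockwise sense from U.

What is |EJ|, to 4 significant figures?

29.47

Q is at the origin; Q and E share the same y with |QE| = 59.4 and E on the −x side, so E = (-59.40, 0.000). Since A1 is tangent to QE there, PE ⟂ QE, so P = E + (0, -5.7) = (-59.40, -5.700). On A1, E sits at bearing 90° from P; an 86° counterclockwise sweep puts U at bearing 176°, so U = P + 5.7·(cos 176°, sin 176°) = (-65.09, -5.302). The tangent condition forces PU to be normal to UJ, so UJ runs along (−sin 176°, cos 176°); with |UJ| = 23.3, J = (-66.71, -28.55). Then |EJ| = |J − E| = 29.47.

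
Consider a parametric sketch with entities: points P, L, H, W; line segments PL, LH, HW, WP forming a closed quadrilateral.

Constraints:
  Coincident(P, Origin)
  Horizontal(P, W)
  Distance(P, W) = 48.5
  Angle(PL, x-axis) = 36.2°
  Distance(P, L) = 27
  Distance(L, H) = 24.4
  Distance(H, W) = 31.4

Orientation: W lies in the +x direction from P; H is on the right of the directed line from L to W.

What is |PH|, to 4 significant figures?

19.94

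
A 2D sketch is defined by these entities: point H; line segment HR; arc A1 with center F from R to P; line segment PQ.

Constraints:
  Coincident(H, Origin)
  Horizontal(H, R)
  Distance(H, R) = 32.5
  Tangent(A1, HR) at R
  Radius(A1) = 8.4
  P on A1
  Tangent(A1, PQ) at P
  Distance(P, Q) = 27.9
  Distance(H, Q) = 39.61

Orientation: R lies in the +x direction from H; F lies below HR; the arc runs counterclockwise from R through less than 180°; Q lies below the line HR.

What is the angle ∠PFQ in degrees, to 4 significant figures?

73.24°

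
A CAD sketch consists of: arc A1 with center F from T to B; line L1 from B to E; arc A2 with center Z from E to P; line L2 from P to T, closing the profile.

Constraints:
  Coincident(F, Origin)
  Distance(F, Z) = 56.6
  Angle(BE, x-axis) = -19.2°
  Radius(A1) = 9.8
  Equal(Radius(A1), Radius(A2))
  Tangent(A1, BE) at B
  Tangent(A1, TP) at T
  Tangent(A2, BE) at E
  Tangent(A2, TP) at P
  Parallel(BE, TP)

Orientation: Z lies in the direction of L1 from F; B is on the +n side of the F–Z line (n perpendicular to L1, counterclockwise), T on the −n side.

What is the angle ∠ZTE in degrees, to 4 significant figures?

9.277°

The slot axis is L1's direction at -19.2°, so u = (cos -19.2°, sin -19.2°) = (0.9444, -0.3289) and n = (−sin -19.2°, cos -19.2°) = (0.3289, 0.9444). F is at the origin and Z lies 56.6 along u from F, so Z = 56.6·u = (53.45, -18.61). Tangency of A1 to both parallel lines with radius 9.8 puts B and T at F ± 9.8·n: B = (3.223, 9.255), T = (-3.223, -9.255). Equal radii place E and P the same way about Z: E = Z + 9.8·n = (56.67, -9.359), P = Z − 9.8·n = (50.23, -27.87). Then cos ∠ZTE = TZ·TE / (|TZ||TE|), giving 9.277°.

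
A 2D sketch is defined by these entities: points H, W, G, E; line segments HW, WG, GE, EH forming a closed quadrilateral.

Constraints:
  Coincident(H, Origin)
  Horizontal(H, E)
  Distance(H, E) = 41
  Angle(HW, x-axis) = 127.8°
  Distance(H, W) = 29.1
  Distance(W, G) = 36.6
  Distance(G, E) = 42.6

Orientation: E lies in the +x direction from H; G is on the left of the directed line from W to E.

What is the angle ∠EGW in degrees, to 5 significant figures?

105.55°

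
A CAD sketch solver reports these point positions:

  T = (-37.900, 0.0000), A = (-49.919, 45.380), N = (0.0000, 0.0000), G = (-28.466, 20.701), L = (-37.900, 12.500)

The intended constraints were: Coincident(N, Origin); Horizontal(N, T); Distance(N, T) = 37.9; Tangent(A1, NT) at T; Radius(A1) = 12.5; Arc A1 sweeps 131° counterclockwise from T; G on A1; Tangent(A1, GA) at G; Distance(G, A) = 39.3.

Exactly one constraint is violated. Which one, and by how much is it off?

Distance(G, A) = 39.3 — off by 6.60.

N = (0.00, 0.00) ✓; N.y = 0.00, T.y = 0.00 ✓; |NT| = 37.90 ✓; ∠(LT, TN) = 90.00° ✓; |LT| = 12.50 ✓; bearing(L→G) − bearing(L→T) = 131.0° ✓; |LG| = 12.50 ✓; ∠(LG, GA) = 90.00° ✓; |GA| = 32.70 ✗.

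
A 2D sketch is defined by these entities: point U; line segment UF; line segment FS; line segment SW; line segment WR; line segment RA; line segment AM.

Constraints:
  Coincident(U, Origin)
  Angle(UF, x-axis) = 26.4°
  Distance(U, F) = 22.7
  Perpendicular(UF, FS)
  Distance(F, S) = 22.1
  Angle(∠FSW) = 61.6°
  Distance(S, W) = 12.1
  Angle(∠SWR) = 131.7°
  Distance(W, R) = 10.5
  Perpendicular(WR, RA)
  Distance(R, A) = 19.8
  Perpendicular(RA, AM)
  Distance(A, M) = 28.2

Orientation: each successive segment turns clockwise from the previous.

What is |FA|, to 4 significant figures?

6.405

U is at the origin; UF runs at 26.4° with length 22.7, so F = (20.33, 10.09). UF ⟂ FS, so FS runs at -63.60°; with |FS| = 22.1, S = (30.16, -9.702). ∠FSW = 61.6° gives SW at 178.0° from the x-axis; with |SW| = 12.1, W = (18.07, -9.280). ∠SWR = 131.7° gives WR at 129.7° from the x-axis; with |WR| = 10.5, R = (11.36, -1.201). WR is perpendicular to RA, so RA runs at 39.70°; with |RA| = 19.8, A = (26.59, 11.45). Then |FA| = |A − F| = 6.405.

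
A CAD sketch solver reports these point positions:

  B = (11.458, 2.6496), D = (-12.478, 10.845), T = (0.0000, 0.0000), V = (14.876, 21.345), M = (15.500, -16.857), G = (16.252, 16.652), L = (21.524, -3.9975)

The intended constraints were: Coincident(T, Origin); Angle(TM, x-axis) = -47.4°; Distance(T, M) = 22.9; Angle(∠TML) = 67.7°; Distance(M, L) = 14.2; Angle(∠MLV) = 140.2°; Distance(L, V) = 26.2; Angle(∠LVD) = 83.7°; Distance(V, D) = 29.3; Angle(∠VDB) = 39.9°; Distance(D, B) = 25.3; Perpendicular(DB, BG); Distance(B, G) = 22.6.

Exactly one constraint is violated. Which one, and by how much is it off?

Distance(B, G) = 22.6 — off by 7.80.

T = (0.00, 0.00) ✓; TM at -47.40° ✓; |TM| = 22.90 ✓; ∠TML = 67.70° ✓; |ML| = 14.20 ✓; ∠MLV = 140.2° ✓; |LV| = 26.20 ✓; ∠LVD = 83.70° ✓; |VD| = 29.30 ✓; ∠VDB = 39.90° ✓; |DB| = 25.30 ✓; ∠(DB, BG) = 90.00° ✓; |BG| = 14.80 ✗.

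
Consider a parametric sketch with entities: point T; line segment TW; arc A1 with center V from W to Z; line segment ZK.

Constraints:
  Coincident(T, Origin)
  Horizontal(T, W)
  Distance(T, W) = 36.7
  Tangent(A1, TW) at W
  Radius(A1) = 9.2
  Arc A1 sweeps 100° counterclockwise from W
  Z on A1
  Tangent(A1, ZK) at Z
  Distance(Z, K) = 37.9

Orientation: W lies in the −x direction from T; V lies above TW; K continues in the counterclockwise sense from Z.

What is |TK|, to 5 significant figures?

59.049

T is at the origin; T and W share the same y with |TW| = 36.7 and W on the −x side, so W = (-36.700, 0.0000). The tangent condition forces VW to be normal to TW, so V = W + (0, 9.2) = (-36.700, 9.2000). On A1, W sits at bearing -90° from V; a 100° counterclockwise sweep puts Z at bearing 10°, so Z = V + 9.2·(cos 10°, sin 10°) = (-27.640, 10.798). A1 meets ZK tangentially, so VZ is at right angles to ZK, so ZK runs along (−sin 10°, cos 10°); with |ZK| = 37.9, K = (-34.221, 48.122). Then |TK| = |K − T| = 59.049.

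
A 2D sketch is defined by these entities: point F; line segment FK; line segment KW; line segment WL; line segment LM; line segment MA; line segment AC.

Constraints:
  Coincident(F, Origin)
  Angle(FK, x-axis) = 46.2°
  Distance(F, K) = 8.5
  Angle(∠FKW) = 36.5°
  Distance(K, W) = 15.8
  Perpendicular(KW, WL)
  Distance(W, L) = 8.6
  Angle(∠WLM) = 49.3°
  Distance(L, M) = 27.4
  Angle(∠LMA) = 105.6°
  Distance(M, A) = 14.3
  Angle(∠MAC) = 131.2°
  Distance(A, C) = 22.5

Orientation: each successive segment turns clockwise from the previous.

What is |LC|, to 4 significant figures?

37.70

∠LMA = 105.6° gives MA at -32.40° from the x-axis; with |MA| = 14.3, A = (27.78, 2.228). ∠MAC = 131.2° gives AC at -81.20° from the x-axis; with |AC| = 22.5, C = (31.22, -20.01). Then |LC| = |C − L| = 37.70.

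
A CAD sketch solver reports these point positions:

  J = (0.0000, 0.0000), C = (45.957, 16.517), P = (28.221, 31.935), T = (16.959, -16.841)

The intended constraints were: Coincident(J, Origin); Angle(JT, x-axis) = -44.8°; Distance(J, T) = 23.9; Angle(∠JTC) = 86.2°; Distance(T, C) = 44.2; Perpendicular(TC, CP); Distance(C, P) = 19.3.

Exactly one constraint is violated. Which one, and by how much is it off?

Distance(C, P) = 19.3 — off by 4.20.

J = (0.00, 0.00) ✓; JT at -44.80° ✓; |JT| = 23.90 ✓; ∠JTC = 86.20° ✓; |TC| = 44.20 ✓; ∠(TC, CP) = 90.00° ✓; |CP| = 23.50 ✗.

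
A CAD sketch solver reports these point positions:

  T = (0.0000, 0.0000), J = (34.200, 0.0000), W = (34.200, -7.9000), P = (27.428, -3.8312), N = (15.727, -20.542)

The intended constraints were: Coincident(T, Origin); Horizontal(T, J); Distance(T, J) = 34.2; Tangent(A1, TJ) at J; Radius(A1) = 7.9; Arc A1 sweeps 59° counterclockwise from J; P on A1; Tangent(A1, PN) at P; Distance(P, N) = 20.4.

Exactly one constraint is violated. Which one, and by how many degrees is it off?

Tangent(A1, PN) at P — off by 4.00°.

T = (0.00, 0.00) ✓; T.y = 0.00, J.y = 0.00 ✓; |TJ| = 34.20 ✓; ∠(WJ, JT) = 90.00° ✓; |WJ| = 7.900 ✓; bearing(W→P) − bearing(W→J) = 59.00° ✓; |WP| = 7.900 ✓; ∠(WP, PN) = 94.00° ✗; |PN| = 20.40 ✓.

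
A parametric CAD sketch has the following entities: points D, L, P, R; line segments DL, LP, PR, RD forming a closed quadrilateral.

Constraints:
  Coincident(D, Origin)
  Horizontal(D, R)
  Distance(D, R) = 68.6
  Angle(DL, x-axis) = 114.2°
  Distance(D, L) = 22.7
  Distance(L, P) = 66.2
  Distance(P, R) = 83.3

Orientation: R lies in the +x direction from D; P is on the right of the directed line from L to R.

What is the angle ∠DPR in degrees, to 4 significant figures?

55.39°

D is at the origin; D and R share the same y with |DR| = 68.6 and R in +x, so R = (68.6, 0). DL runs at 114.2° with |DL| = 22.7, so L = (-9.305, 20.71). P is determined by |LP| = 66.2 and |PR| = 83.3 together: it lies at the intersection of circle(L, 66.2) and circle(R, 83.3). With |LR| = 80.61, the foot of the radical line on LR is 24.45 from L and the perpendicular offset is √(66.2² − 24.45²) = 61.52. Taking the right-of-LR solution: P = (-1.479, -45.03).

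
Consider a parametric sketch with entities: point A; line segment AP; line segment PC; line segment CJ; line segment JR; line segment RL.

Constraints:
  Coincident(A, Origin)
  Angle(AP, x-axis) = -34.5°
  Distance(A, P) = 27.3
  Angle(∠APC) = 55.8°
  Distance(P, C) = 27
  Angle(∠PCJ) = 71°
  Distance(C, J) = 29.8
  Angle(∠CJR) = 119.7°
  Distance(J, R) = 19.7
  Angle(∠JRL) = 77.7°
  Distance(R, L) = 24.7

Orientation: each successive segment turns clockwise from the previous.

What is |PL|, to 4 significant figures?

7.274

A is at the origin; AP runs at -34.5° with length 27.3, so P = (22.50, -15.46). ∠APC = 55.8° gives PC at -158.7° from the x-axis; with |PC| = 27.0, C = (-2.657, -25.27). ∠PCJ = 71.0° gives CJ at 92.30° from the x-axis; with |CJ| = 29.8, J = (-3.853, 4.505). ∠CJR = 119.7° gives JR at 32.00° from the x-axis; with |JR| = 19.7, R = (12.85, 14.94). ∠JRL = 77.7° gives RL at -70.30° from the x-axis; with |RL| = 24.7, L = (21.18, -8.310). Then |PL| = |L − P| = 7.274.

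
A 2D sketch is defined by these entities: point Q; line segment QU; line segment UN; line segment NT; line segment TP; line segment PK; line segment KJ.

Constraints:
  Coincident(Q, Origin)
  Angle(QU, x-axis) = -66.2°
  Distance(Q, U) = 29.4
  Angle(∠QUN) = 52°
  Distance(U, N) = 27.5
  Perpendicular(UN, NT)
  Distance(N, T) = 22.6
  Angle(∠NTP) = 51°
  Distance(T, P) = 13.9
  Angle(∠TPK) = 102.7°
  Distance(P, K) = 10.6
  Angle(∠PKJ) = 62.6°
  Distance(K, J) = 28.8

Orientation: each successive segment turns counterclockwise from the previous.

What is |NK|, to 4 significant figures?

7.497

∠NTP = 51.0° gives TP at -79.20° from the x-axis; with |TP| = 13.9, P = (7.547, -5.638). ∠TPK = 102.7° gives PK at -1.900° from the x-axis; with |PK| = 10.6, K = (18.14, -5.990). Then |NK| = |K − N| = 7.497.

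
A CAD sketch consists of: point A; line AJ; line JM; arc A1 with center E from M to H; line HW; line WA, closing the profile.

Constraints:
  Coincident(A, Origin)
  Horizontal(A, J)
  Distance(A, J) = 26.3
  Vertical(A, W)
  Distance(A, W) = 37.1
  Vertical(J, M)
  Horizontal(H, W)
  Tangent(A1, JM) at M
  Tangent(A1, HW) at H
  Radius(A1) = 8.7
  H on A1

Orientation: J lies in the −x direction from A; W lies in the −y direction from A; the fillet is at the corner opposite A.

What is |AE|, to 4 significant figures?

33.41

A and W share the same x with |AW| = 37.1 and W on the −y side, so W = (0.000, -37.10). The virtual corner opposite A is at (-26.30, -37.10). Since A1 is tangent to JM there, EM ⟂ JM and since A1 is tangent to HW there, EH ⟂ HW, with radius 8.7, so the center E sits 8.7 in from both sides at E = (-17.60, -28.40). Then |AE| = |E − A| = 33.41.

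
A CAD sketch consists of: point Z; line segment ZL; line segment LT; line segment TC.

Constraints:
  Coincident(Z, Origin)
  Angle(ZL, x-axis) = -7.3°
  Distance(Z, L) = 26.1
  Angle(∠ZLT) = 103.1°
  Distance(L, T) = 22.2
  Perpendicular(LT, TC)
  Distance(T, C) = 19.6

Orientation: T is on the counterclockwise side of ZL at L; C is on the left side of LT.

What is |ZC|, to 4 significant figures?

28.71

Z is at the origin; ZL runs at -7.3° with length 26.1, so L = 26.1·(cos -7.3°, sin -7.3°) = (25.89, -3.316). ∠ZLT = 103.1°, so LT runs at -7.3° + (180° − 103.1°) = 69.60° from the x-axis; with |LT| = 22.2, T = L + 22.2·(cos 69.60°, sin 69.60°) = (33.63, 17.49). LT ⟂ TC; with |TC| = 19.6 on the left of LT, C = T + 19.6·(-0.9373, 0.3486) = (15.26, 24.32). Then |ZC| = |C − Z| = 28.71.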